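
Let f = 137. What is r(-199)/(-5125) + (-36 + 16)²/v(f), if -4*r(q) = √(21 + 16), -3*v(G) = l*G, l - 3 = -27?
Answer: 50/137 + √37/20500 ≈ 0.36526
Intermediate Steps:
l = -24 (l = 3 - 27 = -24)
v(G) = 8*G (v(G) = -(-8)*G = 8*G)
r(q) = -√37/4 (r(q) = -√(21 + 16)/4 = -√37/4)
r(-199)/(-5125) + (-36 + 16)²/v(f) = -√37/4/(-5125) + (-36 + 16)²/((8*137)) = -√37/4*(-1/5125) + (-20)²/1096 = √37/20500 + 400*(1/1096) = √37/20500 + 50/137 = 50/137 + √37/20500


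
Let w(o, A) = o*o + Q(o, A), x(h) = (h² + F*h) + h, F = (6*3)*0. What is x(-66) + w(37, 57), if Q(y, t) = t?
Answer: 5716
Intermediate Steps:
F = 0 (F = 18*0 = 0)
x(h) = h + h² (x(h) = (h² + 0*h) + h = (h² + 0) + h = h² + h = h + h²)
w(o, A) = A + o² (w(o, A) = o*o + A = o² + A = A + o²)
x(-66) + w(37, 57) = -66*(1 - 66) + (57 + 37²) = -66*(-65) + (57 + 1369) = 4290 + 1426 = 5716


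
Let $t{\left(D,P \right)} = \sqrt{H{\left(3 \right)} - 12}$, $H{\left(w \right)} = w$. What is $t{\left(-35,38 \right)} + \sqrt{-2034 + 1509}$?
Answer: $i \left(3 + 5 \sqrt{21}\right) \approx 25.913 i$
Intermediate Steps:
$t{\left(D,P \right)} = 3 i$ ($t{\left(D,P \right)} = \sqrt{3 - 12} = \sqrt{-9} = 3 i$)
$t{\left(-35,38 \right)} + \sqrt{-2034 + 1509} = 3 i + \sqrt{-2034 + 1509} = 3 i + \sqrt{-525} = 3 i + 5 i \sqrt{21}$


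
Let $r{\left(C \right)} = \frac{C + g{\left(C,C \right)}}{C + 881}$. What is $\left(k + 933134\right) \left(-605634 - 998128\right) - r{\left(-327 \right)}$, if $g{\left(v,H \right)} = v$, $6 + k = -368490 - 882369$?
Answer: $\frac{141149478414421}{277} \approx 5.0956 \cdot 10^{11}$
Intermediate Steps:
$k = -1250865$ ($k = -6 - 1250859 = -1250865$)
$r{\left(C \right)} = \frac{2 C}{881 + C}$ ($r{\left(C \right)} = \frac{C + C}{C + 881} = \frac{2 C}{881 + C}$)
$\left(k + 933134\right) \left(-605634 - 998128\right) - r{\left(-327 \right)} = \left(-1250865 + 933134\right) \left(-605634 - 998128\right) - 2 \left(-327\right) \frac{1}{881 - 327} = \left(-317731\right) \left(-1603762\right) - 2 \left(-327\right) \frac{1}{554} = 509564904022 - 2 \left(-327\right) \frac{1}{554} = 509564904022 - - \frac{327}{277} = 509564904022 + \frac{327}{277} = \frac{141149478414421}{277}$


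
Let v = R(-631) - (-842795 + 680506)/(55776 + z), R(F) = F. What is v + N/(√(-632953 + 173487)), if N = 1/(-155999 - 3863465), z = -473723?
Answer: -263886846/417947 + I*√459466/1846807046224 ≈ -631.39 + 3.6703e-10*I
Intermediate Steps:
N = -1/4019464 (N = 1/(-4019464) = -1/4019464 ≈ -2.4879e-7)
v = -263886846/417947 (v = -631 - (-842795 + 680506)/(55776 - 473723) = -631 - (-162289)/(-417947) = -631 - (-162289)*(-1)/417947 = -631 - 1*162289/417947 = -631 - 162289/417947 = -263886846/417947 ≈ -631.39)
v + N/(√(-632953 + 173487)) = -263886846/417947 - 1/(4019464*√(-632953 + 173487)) = -263886846/417947 - (-I*√459466/459466)/4019464 = -263886846/417947 - (-1)*I*√459466/1846807046224 = -263886846/417947 + I*√459466/1846807046224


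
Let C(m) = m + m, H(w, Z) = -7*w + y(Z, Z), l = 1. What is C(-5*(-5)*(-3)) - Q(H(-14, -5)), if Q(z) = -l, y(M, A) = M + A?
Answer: -149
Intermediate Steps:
y(M, A) = A + M
H(w, Z) = -7*w + 2*Z (H(w, Z) = -7*w + (Z + Z) = -7*w + 2*Z)
C(m) = 2*m
Q(z) = -1 (Q(z) = -1*1 = -1)
C(-5*(-5)*(-3)) - Q(H(-14, -5)) = 2*(-5*(-5)*(-3)) - 1*(-1) = 2*(25*(-3)) + 1 = 2*(-75) + 1 = -150 + 1 = -149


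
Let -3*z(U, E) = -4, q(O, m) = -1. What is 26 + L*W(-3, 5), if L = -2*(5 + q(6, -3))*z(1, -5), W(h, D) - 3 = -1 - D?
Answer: 58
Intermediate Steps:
z(U, E) = 4/3 (z(U, E) = -1/3*(-4) = 4/3)
W(h, D) = 2 - D (W(h, D) = 3 + (-1 - D) = 2 - D)
L = -32/3 (L = -2*(5 - 1)*4/3 = -8*4/3 = -2*16/3 = -32/3 ≈ -10.667)
26 + L*W(-3, 5) = 26 - 32*(2 - 1*5)/3 = 26 - 32*(2 - 5)/3 = 26 - 32/3*(-3) = 26 + 32 = 58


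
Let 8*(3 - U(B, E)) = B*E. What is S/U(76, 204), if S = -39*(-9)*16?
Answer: -624/215 ≈ -2.9023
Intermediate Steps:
U(B, E) = 3 - B*E/8
S = 5616 (S = 351*16 = 5616)
S/U(76, 204) = 5616/(3 - 1/8*76*204) = 5616/(3 - 1938) = 5616/(-1935) = 5616*(-1/1935) = -624/215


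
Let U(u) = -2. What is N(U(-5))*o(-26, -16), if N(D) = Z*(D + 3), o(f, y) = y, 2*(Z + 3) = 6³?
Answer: -1680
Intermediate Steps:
Z = 105 (Z = -3 + (½)*6³ = -3 + (½)*216 = -3 + 108 = 105)
N(D) = 315 + 105*D (N(D) = 105*(D + 3) = 105*(3 + D) = 315 + 105*D)
N(U(-5))*o(-26, -16) = (315 + 105*(-2))*(-16) = (315 - 210)*(-16) = 105*(-16) = -1680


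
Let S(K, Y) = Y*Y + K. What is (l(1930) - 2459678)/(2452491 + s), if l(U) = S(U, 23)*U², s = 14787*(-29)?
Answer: 508726079/112426 ≈ 4525.0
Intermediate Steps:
S(K, Y) = K + Y² (S(K, Y) = Y² + K = K + Y²)
s = -428823
l(U) = U²*(529 + U) (l(U) = (U + 23²)*U² = (U + 529)*U² = (529 + U)*U² = U²*(529 + U))
(l(1930) - 2459678)/(2452491 + s) = (1930²*(529 + 1930) - 2459678)/(2452491 - 428823) = (3724900*2459 - 2459678)/2023668 = (9159529100 - 2459678)*(1/2023668) = 9157069422*(1/2023668) = 508726079/112426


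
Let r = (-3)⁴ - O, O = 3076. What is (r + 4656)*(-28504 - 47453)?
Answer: -126164577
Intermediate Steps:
r = -2995 (r = (-3)⁴ - 1*3076 = 81 - 3076 = -2995)
(r + 4656)*(-28504 - 47453) = (-2995 + 4656)*(-28504 - 47453) = 1661*(-75957) = -126164577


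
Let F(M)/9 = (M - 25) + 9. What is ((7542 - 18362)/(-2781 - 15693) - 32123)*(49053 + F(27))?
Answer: -4861374316544/3079 ≈ -1.5789e+9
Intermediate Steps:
F(M) = -144 + 9*M (F(M) = 9*((M - 25) + 9) = 9*((-25 + M) + 9) = 9*(-16 + M) = -144 + 9*M)
((7542 - 18362)/(-2781 - 15693) - 32123)*(49053 + F(27)) = ((7542 - 18362)/(-2781 - 15693) - 32123)*(49053 + (-144 + 9*27)) = (-10820/(-18474) - 32123)*(49053 + (-144 + 243)) = (-10820*(-1/18474) - 32123)*(49053 + 99) = (5410/9237 - 32123)*49152 = -296714741/9237*49152 = -4861374316544/3079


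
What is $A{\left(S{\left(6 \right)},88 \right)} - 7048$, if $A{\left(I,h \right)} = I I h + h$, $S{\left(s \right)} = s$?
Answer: $-3792$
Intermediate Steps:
$A{\left(I,h \right)} = h + h I^{2}$ ($A{\left(I,h \right)} = I^{2} h + h = h I^{2} + h = h + h I^{2}$)
$A{\left(S{\left(6 \right)},88 \right)} - 7048 = 88 \left(1 + 6^{2}\right) - 7048 = 88 \left(1 + 36\right) - 7048 = 88 \cdot 37 - 7048 = 3256 - 7048 = -3792$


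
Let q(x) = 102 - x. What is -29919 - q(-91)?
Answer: -30112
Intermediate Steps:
-29919 - q(-91) = -29919 - (102 - 1*(-91)) = -29919 - (102 + 91) = -29919 - 1*193 = -29919 - 193 = -30112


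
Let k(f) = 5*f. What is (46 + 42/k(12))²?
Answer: 218089/100 ≈ 2180.9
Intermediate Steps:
(46 + 42/k(12))² = (46 + 42/((5*12)))² = (46 + 42/60)² = (46 + 42*(1/60))² = (46 + 7/10)² = (467/10)² = 218089/100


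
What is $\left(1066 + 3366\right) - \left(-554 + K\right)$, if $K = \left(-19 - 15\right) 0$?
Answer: $4986$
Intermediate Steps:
$K = 0$ ($K = \left(-34\right) 0 = 0$)
$\left(1066 + 3366\right) - \left(-554 + K\right) = \left(1066 + 3366\right) + \left(554 - 0\right) = 4432 + \left(554 + 0\right) = 4432 + 554 = 4986$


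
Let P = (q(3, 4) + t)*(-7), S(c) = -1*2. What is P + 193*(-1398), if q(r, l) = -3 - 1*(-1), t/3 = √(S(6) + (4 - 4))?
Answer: -269800 - 21*I*√2 ≈ -2.698e+5 - 29.698*I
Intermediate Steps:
S(c) = -2
t = 3*I*√2 (t = 3*√(-2 + (4 - 4)) = 3*√(-2 + 0) = 3*√(-2) = 3*(I*√2) = 3*I*√2 ≈ 4.2426*I)
q(r, l) = -2 (q(r, l) = -3 + 1 = -2)
P = 14 - 21*I*√2 (P = (-2 + 3*I*√2)*(-7) = 14 - 21*I*√2 ≈ 14.0 - 29.698*I)
P + 193*(-1398) = (14 - 21*I*√2) + 193*(-1398) = (14 - 21*I*√2) - 269814 = -269800 - 21*I*√2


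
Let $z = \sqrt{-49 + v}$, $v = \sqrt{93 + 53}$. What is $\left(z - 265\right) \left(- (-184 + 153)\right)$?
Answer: $-8215 + 31 i \sqrt{49 - \sqrt{146}} \approx -8215.0 + 188.35 i$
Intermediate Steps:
$v = \sqrt{146} \approx 12.083$
$z = \sqrt{-49 + \sqrt{146}} \approx 6.0759 i$
$\left(z - 265\right) \left(- (-184 + 153)\right) = \left(\sqrt{-49 + \sqrt{146}} - 265\right) \left(- (-184 + 153)\right) = \left(-265 + \sqrt{-49 + \sqrt{146}}\right) \left(\left(-1\right) \left(-31\right)\right) = \left(-265 + \sqrt{-49 + \sqrt{146}}\right) 31 = -8215 + 31 \sqrt{-49 + \sqrt{146}}$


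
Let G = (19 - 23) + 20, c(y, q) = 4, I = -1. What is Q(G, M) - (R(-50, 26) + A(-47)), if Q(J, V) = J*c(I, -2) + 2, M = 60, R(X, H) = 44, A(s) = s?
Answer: 69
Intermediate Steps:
G = 16 (G = -4 + 20 = 16)
Q(J, V) = 2 + 4*J (Q(J, V) = J*4 + 2 = 4*J + 2 = 2 + 4*J)
Q(G, M) - (R(-50, 26) + A(-47)) = (2 + 4*16) - (44 - 47) = (2 + 64) - 1*(-3) = 66 + 3 = 69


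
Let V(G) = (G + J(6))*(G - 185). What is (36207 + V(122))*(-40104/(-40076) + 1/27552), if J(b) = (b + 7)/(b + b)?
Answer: 10479958576627/368057984 ≈ 28474.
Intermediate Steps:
J(b) = (7 + b)/(2*b) (J(b) = (7 + b)/((2*b)) = (7 + b)*(1/(2*b)) = (7 + b)/(2*b))
V(G) = (-185 + G)*(13/12 + G) (V(G) = (G + (1/2)*(7 + 6)/6)*(G - 185) = (G + (1/2)*(1/6)*13)*(-185 + G) = (G + 13/12)*(-185 + G) = (13/12 + G)*(-185 + G) = (-185 + G)*(13/12 + G))
(36207 + V(122))*(-40104/(-40076) + 1/27552) = (36207 + (-2405/12 + 122**2 - 2207/12*122))*(-40104/(-40076) + 1/27552) = (36207 + (-2405/12 + 14884 - 134627/6))*(-40104*(-1/40076) + 1/27552) = (36207 - 31017/4)*(10026/10019 + 1/27552) = (113811/4)*(276246371/276043488) = 10479958576627/368057984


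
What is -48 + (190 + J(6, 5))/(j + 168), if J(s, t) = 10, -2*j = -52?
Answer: -4556/97 ≈ -46.969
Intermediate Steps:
j = 26 (j = -½*(-52) = 26)
-48 + (190 + J(6, 5))/(j + 168) = -48 + (190 + 10)/(26 + 168) = -48 + 200/194 = -48 + 200*(1/194) = -48 + 100/97 = -4556/97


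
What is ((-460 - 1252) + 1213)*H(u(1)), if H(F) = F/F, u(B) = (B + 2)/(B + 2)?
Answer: -499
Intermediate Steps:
u(B) = 1 (u(B) = (2 + B)/(2 + B) = 1)
H(F) = 1
((-460 - 1252) + 1213)*H(u(1)) = ((-460 - 1252) + 1213)*1 = (-1712 + 1213)*1 = -499*1 = -499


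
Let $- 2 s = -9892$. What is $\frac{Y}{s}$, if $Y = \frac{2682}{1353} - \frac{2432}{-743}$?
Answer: $\frac{880537}{828684989} \approx 0.0010626$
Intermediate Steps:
$s = 4946$ ($s = \left(- \frac{1}{2}\right) \left(-9892\right) = 4946$)
$Y = \frac{1761074}{335093}$ ($Y = 2682 \cdot \frac{1}{1353} - - \frac{2432}{743} = \frac{894}{451} + \frac{2432}{743} = \frac{1761074}{335093} \approx 5.2555$)
$\frac{Y}{s} = \frac{1761074}{335093 \cdot 4946} = \frac{1761074}{335093} \cdot \frac{1}{4946} = \frac{880537}{828684989}$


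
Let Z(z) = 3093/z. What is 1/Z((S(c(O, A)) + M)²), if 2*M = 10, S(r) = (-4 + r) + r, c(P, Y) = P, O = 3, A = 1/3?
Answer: 49/3093 ≈ 0.015842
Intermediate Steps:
A = ⅓ ≈ 0.33333
S(r) = -4 + 2*r
M = 5 (M = (½)*10 = 5)
1/Z((S(c(O, A)) + M)²) = 1/(3093/(((-4 + 2*3) + 5)²)) = 1/(3093/(((-4 + 6) + 5)²)) = 1/(3093/((2 + 5)²)) = 1/(3093/(7²)) = 1/(3093/49) = 49/3093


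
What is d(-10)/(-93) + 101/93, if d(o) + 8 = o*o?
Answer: 3/31 ≈ 0.096774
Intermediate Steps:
d(o) = -8 + o² (d(o) = -8 + o*o = -8 + o²)
d(-10)/(-93) + 101/93 = (-8 + (-10)²)/(-93) + 101/93 = (-8 + 100)*(-1/93) + 101*(1/93) = 92*(-1/93) + 101/93 = -92/93 + 101/93 = 3/31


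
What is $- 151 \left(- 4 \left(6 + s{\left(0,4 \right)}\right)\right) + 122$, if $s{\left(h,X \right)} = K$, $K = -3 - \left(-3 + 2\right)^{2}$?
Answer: $1330$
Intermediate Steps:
$K = -4$ ($K = -3 - \left(-1\right)^{2} = -3 - 1 = -4$)
$s{\left(h,X \right)} = -4$
$- 151 \left(- 4 \left(6 + s{\left(0,4 \right)}\right)\right) + 122 = - 151 \left(- 4 \left(6 - 4\right)\right) + 122 = - 151 \left(\left(-4\right) 2\right) + 122 = \left(-151\right) \left(-8\right) + 122 = 1208 + 122 = 1330$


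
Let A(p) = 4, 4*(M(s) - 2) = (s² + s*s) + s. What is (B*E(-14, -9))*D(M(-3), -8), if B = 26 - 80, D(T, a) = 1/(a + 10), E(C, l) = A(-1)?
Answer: -108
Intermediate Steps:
M(s) = 2 + s²/2 + s/4 (M(s) = 2 + ((s² + s*s) + s)/4 = 2 + ((s² + s²) + s)/4 = 2 + (2*s² + s)/4 = 2 + (s + 2*s²)/4 = 2 + (s²/2 + s/4) = 2 + s²/2 + s/4)
E(C, l) = 4
D(T, a) = 1/(10 + a)
B = -54
(B*E(-14, -9))*D(M(-3), -8) = (-54*4)/(10 - 8) = -216/2 = -216*½ = -108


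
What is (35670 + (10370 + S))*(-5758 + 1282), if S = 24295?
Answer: -314819460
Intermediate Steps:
(35670 + (10370 + S))*(-5758 + 1282) = (35670 + (10370 + 24295))*(-5758 + 1282) = (35670 + 34665)*(-4476) = 70335*(-4476) = -314819460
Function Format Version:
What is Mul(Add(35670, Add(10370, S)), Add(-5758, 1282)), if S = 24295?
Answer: -314819460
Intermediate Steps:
Mul(Add(35670, Add(10370, S)), Add(-5758, 1282)) = Mul(Add(35670, Add(10370, 24295)), Add(-5758, 1282)) = Mul(Add(35670, 34665), -4476) = Mul(70335, -4476) = -314819460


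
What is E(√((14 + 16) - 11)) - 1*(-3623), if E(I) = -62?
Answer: 3561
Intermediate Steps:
E(√((14 + 16) - 11)) - 1*(-3623) = -62 - 1*(-3623) = -62 + 3623 = 3561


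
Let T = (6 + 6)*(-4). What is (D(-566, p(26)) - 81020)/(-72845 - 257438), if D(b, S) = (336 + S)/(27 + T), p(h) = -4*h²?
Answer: 1699052/6935943 ≈ 0.24496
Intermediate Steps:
T = -48 (T = 12*(-4) = -48)
D(b, S) = -16 - S/21 (D(b, S) = (336 + S)/(27 - 48) = (336 + S)/(-21) = (336 + S)*(-1/21) = -16 - S/21)
(D(-566, p(26)) - 81020)/(-72845 - 257438) = ((-16 - (-4)*26²/21) - 81020)/(-72845 - 257438) = ((-16 - (-4)*676/21) - 81020)/(-330283) = ((-16 - 1/21*(-2704)) - 81020)*(-1/330283) = ((-16 + 2704/21) - 81020)*(-1/330283) = (2368/21 - 81020)*(-1/330283) = -1699052/21*(-1/330283) = 1699052/6935943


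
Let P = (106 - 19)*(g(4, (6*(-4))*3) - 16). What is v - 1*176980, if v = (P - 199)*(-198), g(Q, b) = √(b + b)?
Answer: 138038 - 206712*I ≈ 1.3804e+5 - 2.0671e+5*I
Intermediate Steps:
g(Q, b) = √2*√b (g(Q, b) = √(2*b) = √2*√b)
P = -1392 + 1044*I (P = (106 - 19)*(√2*√((6*(-4))*3) - 16) = 87*(√2*√(-24*3) - 16) = 87*(√2*√(-72) - 16) = 87*(√2*(6*I*√2) - 16) = 87*(12*I - 16) = 87*(-16 + 12*I) = -1392 + 1044*I ≈ -1392.0 + 1044.0*I)
v = 315018 - 206712*I (v = ((-1392 + 1044*I) - 199)*(-198) = (-1591 + 1044*I)*(-198) = 315018 - 206712*I ≈ 3.1502e+5 - 2.0671e+5*I)
v - 1*176980 = (315018 - 206712*I) - 1*176980 = (315018 - 206712*I) - 176980 = 138038 - 206712*I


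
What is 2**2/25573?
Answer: 4/25573 ≈ 0.00015641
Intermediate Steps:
2**2/25573 = 4*(1/25573) = 4/25573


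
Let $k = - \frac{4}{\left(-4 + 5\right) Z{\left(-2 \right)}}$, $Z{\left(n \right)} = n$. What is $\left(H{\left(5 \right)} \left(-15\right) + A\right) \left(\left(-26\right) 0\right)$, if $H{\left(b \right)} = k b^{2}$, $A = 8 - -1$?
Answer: $0$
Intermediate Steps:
$A = 9$ ($A = 8 + 1 = 9$)
$k = 2$ ($k = - \frac{4}{\left(-4 + 5\right) \left(-2\right)} = - \frac{4}{1 \left(-2\right)} = - \frac{4}{-2} = \left(-4\right) \left(- \frac{1}{2}\right) = 2$)
$H{\left(b \right)} = 2 b^{2}$
$\left(H{\left(5 \right)} \left(-15\right) + A\right) \left(\left(-26\right) 0\right) = \left(2 \cdot 5^{2} \left(-15\right) + 9\right) \left(\left(-26\right) 0\right) = \left(2 \cdot 25 \left(-15\right) + 9\right) 0 = \left(50 \left(-15\right) + 9\right) 0 = \left(-750 + 9\right) 0 = \left(-741\right) 0 = 0$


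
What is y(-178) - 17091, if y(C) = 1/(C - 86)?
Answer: -4512025/264 ≈ -17091.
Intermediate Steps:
y(C) = 1/(-86 + C)
y(-178) - 17091 = 1/(-86 - 178) - 17091 = 1/(-264) - 17091 = -1/264 - 17091 = -4512025/264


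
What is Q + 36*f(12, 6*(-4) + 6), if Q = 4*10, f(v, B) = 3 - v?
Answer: -284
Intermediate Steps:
Q = 40
Q + 36*f(12, 6*(-4) + 6) = 40 + 36*(3 - 1*12) = 40 + 36*(3 - 12) = 40 + 36*(-9) = 40 - 324 = -284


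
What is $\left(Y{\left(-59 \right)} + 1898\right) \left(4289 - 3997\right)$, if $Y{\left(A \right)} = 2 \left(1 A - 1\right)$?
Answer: $519176$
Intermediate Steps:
$Y{\left(A \right)} = -2 + 2 A$ ($Y{\left(A \right)} = 2 \left(A - 1\right) = 2 \left(-1 + A\right) = -2 + 2 A$)
$\left(Y{\left(-59 \right)} + 1898\right) \left(4289 - 3997\right) = \left(\left(-2 + 2 \left(-59\right)\right) + 1898\right) \left(4289 - 3997\right) = \left(\left(-2 - 118\right) + 1898\right) 292 = \left(-120 + 1898\right) 292 = 1778 \cdot 292 = 519176$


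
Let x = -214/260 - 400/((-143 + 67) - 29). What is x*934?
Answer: 3807451/1365 ≈ 2789.3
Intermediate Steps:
x = 8153/2730 (x = -214*1/260 - 400/(-76 - 29) = -107/130 - 400/(-105) = -107/130 - 400*(-1/105) = -107/130 + 80/21 = 8153/2730 ≈ 2.9864)
x*934 = (8153/2730)*934 = 3807451/1365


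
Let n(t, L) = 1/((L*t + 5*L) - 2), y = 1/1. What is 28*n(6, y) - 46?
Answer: -386/9 ≈ -42.889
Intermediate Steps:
y = 1
n(t, L) = 1/(-2 + 5*L + L*t) (n(t, L) = 1/((5*L + L*t) - 2) = 1/(-2 + 5*L + L*t))
28*n(6, y) - 46 = 28/(-2 + 5*1 + 1*6) - 46 = 28/(-2 + 5 + 6) - 46 = 28/9 - 46 = -386/9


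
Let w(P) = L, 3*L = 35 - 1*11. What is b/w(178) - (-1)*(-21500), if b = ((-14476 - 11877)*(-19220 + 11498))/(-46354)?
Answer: -371653903/16856 ≈ -22049.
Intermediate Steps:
L = 8 (L = (35 - 1*11)/3 = (35 - 11)/3 = (⅓)*24 = 8)
w(P) = 8
b = -9249903/2107 (b = -26353*(-7722)*(-1/46354) = 203497866*(-1/46354) = -9249903/2107 ≈ -4390.1)
b/w(178) - (-1)*(-21500) = -9249903/2107/8 - (-1)*(-21500) = -9249903/2107*⅛ - 1*21500 = -9249903/16856 - 21500 = -371653903/16856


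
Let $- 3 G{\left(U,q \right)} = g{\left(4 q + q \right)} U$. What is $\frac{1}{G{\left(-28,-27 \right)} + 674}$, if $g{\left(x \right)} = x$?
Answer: $- \frac{1}{586} \approx -0.0017065$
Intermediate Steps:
$G{\left(U,q \right)} = - \frac{5 U q}{3}$ ($G{\left(U,q \right)} = - \frac{\left(4 q + q\right) U}{3} = - \frac{5 q U}{3} = - \frac{5 U q}{3}$)
$\frac{1}{G{\left(-28,-27 \right)} + 674} = \frac{1}{\left(- \frac{5}{3}\right) \left(-28\right) \left(-27\right) + 674} = \frac{1}{-1260 + 674} = \frac{1}{-586} = - \frac{1}{586}$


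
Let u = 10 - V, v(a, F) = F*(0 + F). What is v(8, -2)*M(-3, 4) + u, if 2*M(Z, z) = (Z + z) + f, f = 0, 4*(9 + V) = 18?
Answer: 33/2 ≈ 16.500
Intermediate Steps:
V = -9/2 (V = -9 + (1/4)*18 = -9 + 9/2 = -9/2 ≈ -4.5000)
M(Z, z) = Z/2 + z/2 (M(Z, z) = ((Z + z) + 0)/2 = (Z + z)/2 = Z/2 + z/2)
v(a, F) = F**2 (v(a, F) = F*F = F**2)
u = 29/2 (u = 10 - 1*(-9/2) = 10 + 9/2 = 29/2 ≈ 14.500)
v(8, -2)*M(-3, 4) + u = (-2)**2*((1/2)*(-3) + (1/2)*4) + 29/2 = 4*(-3/2 + 2) + 29/2 = 4*(1/2) + 29/2 = 2 + 29/2 = 33/2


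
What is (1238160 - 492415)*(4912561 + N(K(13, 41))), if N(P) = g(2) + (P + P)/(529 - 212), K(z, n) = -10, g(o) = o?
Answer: 1161335601420995/317 ≈ 3.6635e+12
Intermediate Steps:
N(P) = 2 + 2*P/317 (N(P) = 2 + (P + P)/(529 - 212) = 2 + (2*P)/317 = 2 + (2*P)*(1/317) = 2 + 2*P/317)
(1238160 - 492415)*(4912561 + N(K(13, 41))) = (1238160 - 492415)*(4912561 + (2 + (2/317)*(-10))) = 745745*(4912561 + (2 - 20/317)) = 745745*(4912561 + 614/317) = 745745*(1557282451/317) = 1161335601420995/317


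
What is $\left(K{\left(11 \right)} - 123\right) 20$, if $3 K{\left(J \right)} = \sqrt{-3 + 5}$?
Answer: $-2460 + \frac{20 \sqrt{2}}{3} \approx -2450.6$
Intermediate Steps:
$K{\left(J \right)} = \frac{\sqrt{2}}{3}$ ($K{\left(J \right)} = \frac{\sqrt{-3 + 5}}{3} = \frac{\sqrt{2}}{3}$)
$\left(K{\left(11 \right)} - 123\right) 20 = \left(\frac{\sqrt{2}}{3} - 123\right) 20 = \left(-123 + \frac{\sqrt{2}}{3}\right) 20 = -2460 + \frac{20 \sqrt{2}}{3}$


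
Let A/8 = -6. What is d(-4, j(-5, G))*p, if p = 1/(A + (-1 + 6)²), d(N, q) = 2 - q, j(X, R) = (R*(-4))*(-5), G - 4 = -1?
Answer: 58/23 ≈ 2.5217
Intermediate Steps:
G = 3 (G = 4 - 1 = 3)
j(X, R) = 20*R (j(X, R) = -4*R*(-5) = 20*R)
A = -48 (A = 8*(-6) = -48)
p = -1/23 (p = 1/(-48 + (-1 + 6)²) = 1/(-48 + 5²) = 1/(-48 + 25) = 1/(-23) = -1/23 ≈ -0.043478)
d(-4, j(-5, G))*p = (2 - 20*3)*(-1/23) = (2 - 1*60)*(-1/23) = (2 - 60)*(-1/23) = -58*(-1/23) = 58/23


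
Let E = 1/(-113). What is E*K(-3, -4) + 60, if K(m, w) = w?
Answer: 6784/113 ≈ 60.035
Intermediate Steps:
E = -1/113 ≈ -0.0088496
E*K(-3, -4) + 60 = -1/113*(-4) + 60 = 4/113 + 60 = 6784/113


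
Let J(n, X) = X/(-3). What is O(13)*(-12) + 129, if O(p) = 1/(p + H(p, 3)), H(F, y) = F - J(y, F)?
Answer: 11703/91 ≈ 128.60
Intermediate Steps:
J(n, X) = -X/3 (J(n, X) = X*(-⅓) = -X/3)
H(F, y) = 4*F/3 (H(F, y) = F - (-1)*F/3 = F + F/3 = 4*F/3)
O(p) = 3/(7*p) (O(p) = 1/(p + 4*p/3) = 1/(7*p/3) = 3/(7*p))
O(13)*(-12) + 129 = ((3/7)/13)*(-12) + 129 = ((3/7)*(1/13))*(-12) + 129 = (3/91)*(-12) + 129 = -36/91 + 129 = 11703/91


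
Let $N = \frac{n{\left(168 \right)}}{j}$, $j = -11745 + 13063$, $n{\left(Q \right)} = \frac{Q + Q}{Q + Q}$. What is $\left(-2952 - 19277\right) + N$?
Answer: $- \frac{29297821}{1318} \approx -22229.0$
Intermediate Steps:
$n{\left(Q \right)} = 1$ ($n{\left(Q \right)} = \frac{2 Q}{2 Q} = 2 Q \frac{1}{2 Q} = 1$)
$j = 1318$
$N = \frac{1}{1318}$ ($N = 1 \cdot \frac{1}{1318} = \frac{1}{1318} \approx 0.00075873$)
$\left(-2952 - 19277\right) + N = \left(-2952 - 19277\right) + \frac{1}{1318} = -22229 + \frac{1}{1318} = - \frac{29297821}{1318}$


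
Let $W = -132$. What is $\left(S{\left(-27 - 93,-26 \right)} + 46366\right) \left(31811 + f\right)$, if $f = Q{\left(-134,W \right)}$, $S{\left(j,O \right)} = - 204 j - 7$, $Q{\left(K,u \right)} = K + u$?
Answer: $2234616255$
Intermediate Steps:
$S{\left(j,O \right)} = -7 - 204 j$
$f = -266$ ($f = -134 - 132 = -266$)
$\left(S{\left(-27 - 93,-26 \right)} + 46366\right) \left(31811 + f\right) = \left(\left(-7 - 204 \left(-27 - 93\right)\right) + 46366\right) \left(31811 - 266\right) = \left(\left(-7 - -24480\right) + 46366\right) 31545 = \left(\left(-7 + 24480\right) + 46366\right) 31545 = \left(24473 + 46366\right) 31545 = 70839 \cdot 31545 = 2234616255$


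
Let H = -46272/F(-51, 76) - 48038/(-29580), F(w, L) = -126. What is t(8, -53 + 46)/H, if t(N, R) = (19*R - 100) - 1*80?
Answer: -10801630/12729431 ≈ -0.84856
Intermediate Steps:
t(N, R) = -180 + 19*R (t(N, R) = (-100 + 19*R) - 80 = -180 + 19*R)
H = 12729431/34510 (H = -46272/(-126) - 48038/(-29580) = -46272*(-1/126) - 48038*(-1/29580) = 7712/21 + 24019/14790 = 12729431/34510 ≈ 368.86)
t(8, -53 + 46)/H = (-180 + 19*(-53 + 46))/(12729431/34510) = (-180 + 19*(-7))*(34510/12729431) = (-180 - 133)*(34510/12729431) = -313*34510/12729431 = -10801630/12729431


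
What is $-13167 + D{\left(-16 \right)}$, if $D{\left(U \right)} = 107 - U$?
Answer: $-13044$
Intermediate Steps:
$-13167 + D{\left(-16 \right)} = -13167 + \left(107 - -16\right) = -13167 + \left(107 + 16\right) = -13167 + 123 = -13044$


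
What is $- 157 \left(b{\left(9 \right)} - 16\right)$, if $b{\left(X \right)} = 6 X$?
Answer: $-5966$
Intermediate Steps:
$- 157 \left(b{\left(9 \right)} - 16\right) = - 157 \left(6 \cdot 9 - 16\right) = - 157 \left(54 - 16\right) = \left(-157\right) 38 = -5966$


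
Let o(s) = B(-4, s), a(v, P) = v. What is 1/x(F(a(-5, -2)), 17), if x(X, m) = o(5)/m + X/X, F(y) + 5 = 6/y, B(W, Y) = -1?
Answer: 17/16 ≈ 1.0625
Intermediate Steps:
F(y) = -5 + 6/y
o(s) = -1
x(X, m) = 1 - 1/m (x(X, m) = -1/m + X/X = -1/m + 1 = 1 - 1/m)
1/x(F(a(-5, -2)), 17) = 1/((-1 + 17)/17) = 1/((1/17)*16) = 1/(16/17) = 17/16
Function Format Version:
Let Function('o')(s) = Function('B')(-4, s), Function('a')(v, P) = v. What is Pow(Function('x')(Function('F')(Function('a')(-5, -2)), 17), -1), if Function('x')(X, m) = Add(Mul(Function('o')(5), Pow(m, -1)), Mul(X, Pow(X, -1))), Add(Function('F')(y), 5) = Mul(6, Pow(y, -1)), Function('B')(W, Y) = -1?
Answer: Rational(17, 16) ≈ 1.0625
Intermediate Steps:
Function('F')(y) = Add(-5, Mul(6, Pow(y, -1)))
Function('o')(s) = -1
Function('x')(X, m) = Add(1, Mul(-1, Pow(m, -1))) (Function('x')(X, m) = Add(Mul(-1, Pow(m, -1)), Mul(X, Pow(X, -1))) = Add(Mul(-1, Pow(m, -1)), 1) = Add(1, Mul(-1, Pow(m, -1))))
Pow(Function('x')(Function('F')(Function('a')(-5, -2)), 17), -1) = Pow(Mul(Pow(17, -1), Add(-1, 17)), -1) = Pow(Mul(Rational(1, 17), 16), -1) = Pow(Rational(16, 17), -1) = Rational(17, 16)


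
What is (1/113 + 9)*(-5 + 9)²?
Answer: 16288/113 ≈ 144.14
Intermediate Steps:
(1/113 + 9)*(-5 + 9)² = (1/113 + 9)*4² = (1018/113)*16 = 16288/113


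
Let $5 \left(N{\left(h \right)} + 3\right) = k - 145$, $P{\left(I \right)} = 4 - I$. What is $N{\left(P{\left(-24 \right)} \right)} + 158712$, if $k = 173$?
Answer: $\frac{793573}{5} \approx 1.5871 \cdot 10^{5}$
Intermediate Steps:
$N{\left(h \right)} = \frac{13}{5}$ ($N{\left(h \right)} = -3 + \frac{173 - 145}{5} = -3 + \frac{1}{5} \cdot 28 = -3 + \frac{28}{5} = \frac{13}{5}$)
$N{\left(P{\left(-24 \right)} \right)} + 158712 = \frac{13}{5} + 158712 = \frac{793573}{5}$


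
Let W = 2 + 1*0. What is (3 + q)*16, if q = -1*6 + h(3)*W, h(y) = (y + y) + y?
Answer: 240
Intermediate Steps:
h(y) = 3*y (h(y) = 2*y + y = 3*y)
W = 2 (W = 2 + 0 = 2)
q = 12 (q = -1*6 + (3*3)*2 = -6 + 9*2 = -6 + 18 = 12)
(3 + q)*16 = (3 + 12)*16 = 15*16 = 240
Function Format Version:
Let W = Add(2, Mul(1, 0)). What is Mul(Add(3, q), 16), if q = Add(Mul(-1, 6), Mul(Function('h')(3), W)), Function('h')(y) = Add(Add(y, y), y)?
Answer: 240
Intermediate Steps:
Function('h')(y) = Mul(3, y) (Function('h')(y) = Add(Mul(2, y), y) = Mul(3, y))
W = 2 (W = Add(2, 0) = 2)
q = 12 (q = Add(Mul(-1, 6), Mul(Mul(3, 3), 2)) = Add(-6, Mul(9, 2)) = Add(-6, 18) = 12)
Mul(Add(3, q), 16) = Mul(Add(3, 12), 16) = Mul(15, 16) = 240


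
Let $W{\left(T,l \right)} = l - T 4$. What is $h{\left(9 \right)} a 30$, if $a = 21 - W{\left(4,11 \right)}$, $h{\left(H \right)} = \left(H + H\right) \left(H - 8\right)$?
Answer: $14040$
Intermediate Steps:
$W{\left(T,l \right)} = l - 4 T$
$h{\left(H \right)} = 2 H \left(-8 + H\right)$
$a = 26$ ($a = 21 - \left(11 - 16\right) = 21 - -5 = 21 + 5 = 26$)
$h{\left(9 \right)} a 30 = 2 \cdot 9 \left(-8 + 9\right) 26 \cdot 30 = 2 \cdot 9 \cdot 1 \cdot 26 \cdot 30 = 18 \cdot 26 \cdot 30 = 468 \cdot 30 = 14040$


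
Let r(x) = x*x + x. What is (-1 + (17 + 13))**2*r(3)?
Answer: 10092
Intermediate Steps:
r(x) = x + x**2 (r(x) = x**2 + x = x + x**2)
(-1 + (17 + 13))**2*r(3) = (-1 + (17 + 13))**2*(3*(1 + 3)) = (-1 + 30)**2*(3*4) = 29**2*12 = 841*12 = 10092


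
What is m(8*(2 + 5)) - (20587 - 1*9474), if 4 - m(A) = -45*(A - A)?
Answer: -11109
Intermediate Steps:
m(A) = 4 (m(A) = 4 - (-45)*(A - A) = 4 - (-45)*0 = 4 - 1*0 = 4 + 0 = 4)
m(8*(2 + 5)) - (20587 - 1*9474) = 4 - (20587 - 1*9474) = 4 - (20587 - 9474) = 4 - 1*11113 = 4 - 11113 = -11109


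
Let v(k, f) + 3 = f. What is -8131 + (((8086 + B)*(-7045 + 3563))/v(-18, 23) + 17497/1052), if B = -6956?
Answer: -215499431/1052 ≈ -2.0485e+5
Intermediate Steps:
v(k, f) = -3 + f
-8131 + (((8086 + B)*(-7045 + 3563))/v(-18, 23) + 17497/1052) = -8131 + (((8086 - 6956)*(-7045 + 3563))/(-3 + 23) + 17497/1052) = -8131 + ((1130*(-3482))/20 + 17497*(1/1052)) = -8131 + (-3934660*1/20 + 17497/1052) = -8131 + (-196733 + 17497/1052) = -8131 - 206945619/1052 = -215499431/1052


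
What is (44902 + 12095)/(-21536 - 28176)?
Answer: -56997/49712 ≈ -1.1465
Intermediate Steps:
(44902 + 12095)/(-21536 - 28176) = 56997/(-49712) = 56997*(-1/49712) = -56997/49712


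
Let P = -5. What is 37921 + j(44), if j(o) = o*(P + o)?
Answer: 39637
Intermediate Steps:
j(o) = o*(-5 + o)
37921 + j(44) = 37921 + 44*(-5 + 44) = 37921 + 44*39 = 37921 + 1716 = 39637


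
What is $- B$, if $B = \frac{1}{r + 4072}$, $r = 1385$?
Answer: $- \frac{1}{5457} \approx -0.00018325$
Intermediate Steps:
$B = \frac{1}{5457}$ ($B = \frac{1}{1385 + 4072} = \frac{1}{5457} \approx 0.00018325$)
$- B = \left(-1\right) \frac{1}{5457} = - \frac{1}{5457}$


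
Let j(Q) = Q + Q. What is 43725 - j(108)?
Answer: 43509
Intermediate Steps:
j(Q) = 2*Q
43725 - j(108) = 43725 - 2*108 = 43725 - 1*216 = 43725 - 216 = 43509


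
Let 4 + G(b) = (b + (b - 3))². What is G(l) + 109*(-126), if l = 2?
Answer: -13737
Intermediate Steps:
G(b) = -4 + (-3 + 2*b)² (G(b) = -4 + (b + (b - 3))² = -4 + (b + (-3 + b))² = -4 + (-3 + 2*b)²)
G(l) + 109*(-126) = (-4 + (-3 + 2*2)²) + 109*(-126) = (-4 + (-3 + 4)²) - 13734 = (-4 + 1²) - 13734 = (-4 + 1) - 13734 = -3 - 13734 = -13737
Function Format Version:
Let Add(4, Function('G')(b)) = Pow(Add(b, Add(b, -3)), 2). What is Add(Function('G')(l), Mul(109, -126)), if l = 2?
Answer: -13737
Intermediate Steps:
Function('G')(b) = Add(-4, Pow(Add(-3, Mul(2, b)), 2)) (Function('G')(b) = Add(-4, Pow(Add(b, Add(b, -3)), 2)) = Add(-4, Pow(Add(b, Add(-3, b)), 2)) = Add(-4, Pow(Add(-3, Mul(2, b)), 2)))
Add(Function('G')(l), Mul(109, -126)) = Add(Add(-4, Pow(Add(-3, Mul(2, 2)), 2)), Mul(109, -126)) = Add(Add(-4, Pow(Add(-3, 4), 2)), -13734) = Add(Add(-4, Pow(1, 2)), -13734) = Add(Add(-4, 1), -13734) = Add(-3, -13734) = -13737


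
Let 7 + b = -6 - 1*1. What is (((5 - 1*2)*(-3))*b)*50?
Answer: 6300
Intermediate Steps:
b = -14 (b = -7 + (-6 - 1*1) = -7 + (-6 - 1) = -7 - 7 = -14)
(((5 - 1*2)*(-3))*b)*50 = (((5 - 1*2)*(-3))*(-14))*50 = (((5 - 2)*(-3))*(-14))*50 = ((3*(-3))*(-14))*50 = -9*(-14)*50 = 126*50 = 6300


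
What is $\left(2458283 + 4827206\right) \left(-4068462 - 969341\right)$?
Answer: $-36702858340667$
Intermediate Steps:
$\left(2458283 + 4827206\right) \left(-4068462 - 969341\right) = 7285489 \left(-5037803\right) = -36702858340667$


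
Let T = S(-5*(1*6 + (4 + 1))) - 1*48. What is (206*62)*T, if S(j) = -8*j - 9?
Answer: 4891676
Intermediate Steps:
S(j) = -9 - 8*j
T = 383 (T = (-9 - (-40)*(1*6 + (4 + 1))) - 1*48 = (-9 - (-40)*(6 + 5)) - 48 = (-9 - (-40)*11) - 48 = (-9 - 8*(-55)) - 48 = (-9 + 440) - 48 = 431 - 48 = 383)
(206*62)*T = (206*62)*383 = 12772*383 = 4891676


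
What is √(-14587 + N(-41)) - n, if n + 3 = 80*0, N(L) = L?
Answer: 3 + 2*I*√3657 ≈ 3.0 + 120.95*I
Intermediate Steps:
n = -3 (n = -3 + 80*0 = -3 + 0 = -3)
√(-14587 + N(-41)) - n = √(-14587 - 41) - 1*(-3) = √(-14628) + 3 = 2*I*√3657 + 3 = 3 + 2*I*√3657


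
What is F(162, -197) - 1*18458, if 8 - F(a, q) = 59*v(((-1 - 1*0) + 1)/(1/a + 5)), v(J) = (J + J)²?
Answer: -18450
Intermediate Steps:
v(J) = 4*J² (v(J) = (2*J)² = 4*J²)
F(a, q) = 8 (F(a, q) = 8 - 59*4*(((-1 - 1*0) + 1)/(1/a + 5))² = 8 - 59*4*(((-1 + 0) + 1)/(1/a + 5))² = 8 - 59*4*((-1 + 1)/(5 + 1/a))² = 8 - 59*4*(0/(5 + 1/a))² = 8 - 59*4*0² = 8 - 59*4*0 = 8 - 59*0 = 8 - 1*0 = 8 + 0 = 8)
F(162, -197) - 1*18458 = 8 - 1*18458 = 8 - 18458 = -18450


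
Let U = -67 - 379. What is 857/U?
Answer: -857/446 ≈ -1.9215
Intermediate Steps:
U = -446
857/U = 857/(-446) = 857*(-1/446) = -857/446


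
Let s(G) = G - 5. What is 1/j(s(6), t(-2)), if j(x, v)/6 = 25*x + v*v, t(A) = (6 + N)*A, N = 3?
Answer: 1/2094 ≈ 0.00047755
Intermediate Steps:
t(A) = 9*A (t(A) = (6 + 3)*A = 9*A)
s(G) = -5 + G
j(x, v) = 6*v**2 + 150*x (j(x, v) = 6*(25*x + v*v) = 6*(25*x + v**2) = 6*(v**2 + 25*x) = 6*v**2 + 150*x)
1/j(s(6), t(-2)) = 1/(6*(9*(-2))**2 + 150*(-5 + 6)) = 1/(6*(-18)**2 + 150*1) = 1/(6*324 + 150) = 1/(1944 + 150) = 1/2094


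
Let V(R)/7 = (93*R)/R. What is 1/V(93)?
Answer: 1/651 ≈ 0.0015361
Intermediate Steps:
V(R) = 651 (V(R) = 7*((93*R)/R) = 7*93 = 651)
1/V(93) = 1/651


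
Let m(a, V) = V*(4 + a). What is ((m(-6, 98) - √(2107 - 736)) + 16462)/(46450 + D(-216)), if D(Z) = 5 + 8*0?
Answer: 5422/15485 - √1371/46455 ≈ 0.34935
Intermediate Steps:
D(Z) = 5 (D(Z) = 5 + 0 = 5)
((m(-6, 98) - √(2107 - 736)) + 16462)/(46450 + D(-216)) = ((98*(4 - 6) - √(2107 - 736)) + 16462)/(46450 + 5) = ((98*(-2) - √1371) + 16462)/46455 = ((-196 - √1371) + 16462)*(1/46455) = (16266 - √1371)*(1/46455) = 5422/15485 - √1371/46455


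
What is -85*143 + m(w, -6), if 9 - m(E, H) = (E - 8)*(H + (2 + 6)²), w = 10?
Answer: -12262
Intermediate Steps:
m(E, H) = 9 - (-8 + E)*(64 + H) (m(E, H) = 9 - (E - 8)*(H + (2 + 6)²) = 9 - (-8 + E)*(H + 8²) = 9 - (-8 + E)*(H + 64) = 9 - (-8 + E)*(64 + H))
-85*143 + m(w, -6) = -85*143 + (521 - 64*10 + 8*(-6) - 1*10*(-6)) = -12155 + (521 - 640 - 48 + 60) = -12155 - 107 = -12262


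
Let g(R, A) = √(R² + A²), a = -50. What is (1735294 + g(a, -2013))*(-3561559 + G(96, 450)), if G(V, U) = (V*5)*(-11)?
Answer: -6189514315666 - 3566839*√4054669 ≈ -6.1967e+12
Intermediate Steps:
G(V, U) = -55*V (G(V, U) = (5*V)*(-11) = -55*V)
g(R, A) = √(A² + R²)
(1735294 + g(a, -2013))*(-3561559 + G(96, 450)) = (1735294 + √((-2013)² + (-50)²))*(-3561559 - 55*96) = (1735294 + √(4052169 + 2500))*(-3561559 - 5280) = (1735294 + √4054669)*(-3566839) = -6189514315666 - 3566839*√4054669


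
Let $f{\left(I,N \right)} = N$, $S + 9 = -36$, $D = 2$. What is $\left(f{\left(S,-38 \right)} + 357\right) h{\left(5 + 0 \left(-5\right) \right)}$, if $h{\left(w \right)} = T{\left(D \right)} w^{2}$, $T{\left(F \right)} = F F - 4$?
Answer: $0$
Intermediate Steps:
$S = -45$ ($S = -9 - 36 = -45$)
$T{\left(F \right)} = -4 + F^{2}$ ($T{\left(F \right)} = F^{2} - 4 = -4 + F^{2}$)
$h{\left(w \right)} = 0$ ($h{\left(w \right)} = \left(-4 + 2^{2}\right) w^{2} = \left(-4 + 4\right) w^{2} = 0 w^{2} = 0$)
$\left(f{\left(S,-38 \right)} + 357\right) h{\left(5 + 0 \left(-5\right) \right)} = \left(-38 + 357\right) 0 = 319 \cdot 0 = 0$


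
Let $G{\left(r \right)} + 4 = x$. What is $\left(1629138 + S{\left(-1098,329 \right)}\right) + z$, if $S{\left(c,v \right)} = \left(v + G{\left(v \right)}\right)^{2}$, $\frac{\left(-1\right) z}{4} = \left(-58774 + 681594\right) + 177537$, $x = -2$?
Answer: $-1467961$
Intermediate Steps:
$G{\left(r \right)} = -6$ ($G{\left(r \right)} = -4 - 2 = -6$)
$z = -3201428$ ($z = - 4 \left(\left(-58774 + 681594\right) + 177537\right) = - 4 \left(622820 + 177537\right) = \left(-4\right) 800357 = -3201428$)
$S{\left(c,v \right)} = \left(-6 + v\right)^{2}$ ($S{\left(c,v \right)} = \left(v - 6\right)^{2} = \left(-6 + v\right)^{2}$)
$\left(1629138 + S{\left(-1098,329 \right)}\right) + z = \left(1629138 + \left(-6 + 329\right)^{2}\right) - 3201428 = \left(1629138 + 323^{2}\right) - 3201428 = \left(1629138 + 104329\right) - 3201428 = 1733467 - 3201428 = -1467961$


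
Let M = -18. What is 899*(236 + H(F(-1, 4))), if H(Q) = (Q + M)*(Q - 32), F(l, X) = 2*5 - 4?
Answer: 492652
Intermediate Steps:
F(l, X) = 6 (F(l, X) = 10 - 4 = 6)
H(Q) = (-32 + Q)*(-18 + Q) (H(Q) = (Q - 18)*(Q - 32) = (-18 + Q)*(-32 + Q) = (-32 + Q)*(-18 + Q))
899*(236 + H(F(-1, 4))) = 899*(236 + (576 + 6² - 50*6)) = 899*(236 + (576 + 36 - 300)) = 899*(236 + 312) = 899*548 = 492652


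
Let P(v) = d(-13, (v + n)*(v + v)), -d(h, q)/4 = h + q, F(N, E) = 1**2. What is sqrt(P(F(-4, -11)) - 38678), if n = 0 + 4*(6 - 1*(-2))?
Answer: I*sqrt(38890) ≈ 197.21*I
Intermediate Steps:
F(N, E) = 1
n = 32 (n = 0 + 4*(6 + 2) = 0 + 4*8 = 0 + 32 = 32)
d(h, q) = -4*h - 4*q (d(h, q) = -4*(h + q) = -4*h - 4*q)
P(v) = 52 - 8*v*(32 + v) (P(v) = -4*(-13) - 4*(v + 32)*(v + v) = 52 - 4*(32 + v)*2*v = 52 - 8*v*(32 + v))
sqrt(P(F(-4, -11)) - 38678) = sqrt((52 - 8*1*(32 + 1)) - 38678) = sqrt((52 - 8*1*33) - 38678) = sqrt((52 - 264) - 38678) = sqrt(-212 - 38678) = sqrt(-38890) = I*sqrt(38890)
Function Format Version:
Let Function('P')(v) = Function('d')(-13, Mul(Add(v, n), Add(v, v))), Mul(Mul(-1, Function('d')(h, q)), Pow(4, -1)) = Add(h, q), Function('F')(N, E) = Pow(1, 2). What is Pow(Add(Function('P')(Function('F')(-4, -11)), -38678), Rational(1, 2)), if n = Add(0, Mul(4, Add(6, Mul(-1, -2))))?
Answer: Mul(I, Pow(38890, Rational(1, 2))) ≈ Mul(197.21, I)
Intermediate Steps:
Function('F')(N, E) = 1
n = 32 (n = Add(0, Mul(4, Add(6, 2))) = Add(0, Mul(4, 8)) = Add(0, 32) = 32)
Function('d')(h, q) = Add(Mul(-4, h), Mul(-4, q)) (Function('d')(h, q) = Mul(-4, Add(h, q)) = Add(Mul(-4, h), Mul(-4, q)))
Function('P')(v) = Add(52, Mul(-8, v, Add(32, v))) (Function('P')(v) = Add(Mul(-4, -13), Mul(-4, Mul(Add(v, 32), Add(v, v)))) = Add(52, Mul(-4, Mul(Add(32, v), Mul(2, v)))) = Add(52, Mul(-4, Mul(2, v, Add(32, v)))) = Add(52, Mul(-8, v, Add(32, v))))
Pow(Add(Function('P')(Function('F')(-4, -11)), -38678), Rational(1, 2)) = Pow(Add(Add(52, Mul(-8, 1, Add(32, 1))), -38678), Rational(1, 2)) = Pow(Add(Add(52, Mul(-8, 1, 33)), -38678), Rational(1, 2)) = Pow(Add(Add(52, -264), -38678), Rational(1, 2)) = Pow(Add(-212, -38678), Rational(1, 2)) = Pow(-38890, Rational(1, 2)) = Mul(I, Pow(38890, Rational(1, 2)))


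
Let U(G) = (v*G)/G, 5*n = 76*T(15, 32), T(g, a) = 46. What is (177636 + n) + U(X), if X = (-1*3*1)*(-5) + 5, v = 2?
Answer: 891686/5 ≈ 1.7834e+5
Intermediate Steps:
n = 3496/5 (n = (76*46)/5 = (⅕)*3496 = 3496/5 ≈ 699.20)
X = 20 (X = -3*1*(-5) + 5 = -3*(-5) + 5 = 15 + 5 = 20)
U(G) = 2 (U(G) = (2*G)/G = 2)
(177636 + n) + U(X) = (177636 + 3496/5) + 2 = 891676/5 + 2 = 891686/5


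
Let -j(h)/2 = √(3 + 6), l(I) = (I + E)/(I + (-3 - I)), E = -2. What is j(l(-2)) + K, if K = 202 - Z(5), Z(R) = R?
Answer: 191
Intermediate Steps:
l(I) = ⅔ - I/3 (l(I) = (I - 2)/(I + (-3 - I)) = (-2 + I)/(-3) = (-2 + I)*(-⅓) = ⅔ - I/3)
j(h) = -6 (j(h) = -2*√(3 + 6) = -2*√9 = -2*3 = -6)
K = 197 (K = 202 - 1*5 = 202 - 5 = 197)
j(l(-2)) + K = -6 + 197 = 191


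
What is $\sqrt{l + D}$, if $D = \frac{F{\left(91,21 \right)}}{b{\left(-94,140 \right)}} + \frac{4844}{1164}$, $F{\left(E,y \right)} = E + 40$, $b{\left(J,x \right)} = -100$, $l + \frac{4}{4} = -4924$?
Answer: $\frac{i \sqrt{41681245611}}{2910} \approx 70.158 i$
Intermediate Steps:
$l = -4925$ ($l = -1 - 4924 = -4925$)
$F{\left(E,y \right)} = 40 + E$
$D = \frac{82979}{29100}$ ($D = \frac{40 + 91}{-100} + \frac{4844}{1164} = 131 \left(- \frac{1}{100}\right) + 4844 \cdot \frac{1}{1164} = - \frac{131}{100} + \frac{1211}{291} = \frac{82979}{29100} \approx 2.8515$)
$\sqrt{l + D} = \sqrt{-4925 + \frac{82979}{29100}} = \sqrt{- \frac{143234521}{29100}} = \frac{i \sqrt{41681245611}}{2910}$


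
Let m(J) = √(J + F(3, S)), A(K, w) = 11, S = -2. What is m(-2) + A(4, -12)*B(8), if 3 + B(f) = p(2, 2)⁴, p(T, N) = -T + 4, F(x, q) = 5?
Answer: 143 + √3 ≈ 144.73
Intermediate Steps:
p(T, N) = 4 - T
m(J) = √(5 + J) (m(J) = √(J + 5) = √(5 + J))
B(f) = 13 (B(f) = -3 + (4 - 1*2)⁴ = -3 + (4 - 2)⁴ = -3 + 2⁴ = -3 + 16 = 13)
m(-2) + A(4, -12)*B(8) = √(5 - 2) + 11*13 = √3 + 143 = 143 + √3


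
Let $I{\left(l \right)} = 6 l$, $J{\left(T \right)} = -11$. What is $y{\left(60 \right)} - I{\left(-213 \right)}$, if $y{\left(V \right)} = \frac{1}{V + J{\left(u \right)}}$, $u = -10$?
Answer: $\frac{62623}{49} \approx 1278.0$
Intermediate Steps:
$y{\left(V \right)} = \frac{1}{-11 + V}$ ($y{\left(V \right)} = \frac{1}{V - 11} = \frac{1}{-11 + V}$)
$y{\left(60 \right)} - I{\left(-213 \right)} = \frac{1}{-11 + 60} - 6 \left(-213\right) = \frac{1}{49} - -1278 = \frac{1}{49} + 1278 = \frac{62623}{49}$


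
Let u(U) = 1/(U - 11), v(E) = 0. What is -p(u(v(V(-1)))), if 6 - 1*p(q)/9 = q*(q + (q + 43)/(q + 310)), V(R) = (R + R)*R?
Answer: -22290453/412489 ≈ -54.039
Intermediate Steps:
V(R) = 2*R² (V(R) = (2*R)*R = 2*R²)
u(U) = 1/(-11 + U)
p(q) = 54 - 9*q*(q + (43 + q)/(310 + q)) (p(q) = 54 - 9*q*(q + (q + 43)/(q + 310)) = 54 - 9*q*(q + (43 + q)/(310 + q)))
-p(u(v(V(-1)))) = -9*(1860 - (1/(-11 + 0))³ - 311/(-11 + 0)² - 37/(-11 + 0))/(310 + 1/(-11 + 0)) = -9*(1860 - (1/(-11))³ - 311*(1/(-11))² - 37/(-11))/(310 + 1/(-11)) = -9*(1860 - (-1/11)³ - 311*(-1/11)² - 37*(-1/11))/(310 - 1/11) = -9*(1860 - 1*(-1/1331) - 311*1/121 + 37/11)/3409/11 = -9*11*(1860 + 1/1331 - 311/121 + 37/11)/3409 = -9*11*2476717/(3409*1331) = -1*22290453/412489 = -22290453/412489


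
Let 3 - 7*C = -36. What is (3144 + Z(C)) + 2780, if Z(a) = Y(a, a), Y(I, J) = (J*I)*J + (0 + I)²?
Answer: 2101898/343 ≈ 6128.0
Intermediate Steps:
C = 39/7 (C = 3/7 - ⅐*(-36) = 3/7 + 36/7 = 39/7 ≈ 5.5714)
Y(I, J) = I² + I*J² (Y(I, J) = (I*J)*J + I² = I*J² + I² = I² + I*J²)
Z(a) = a*(a + a²)
(3144 + Z(C)) + 2780 = (3144 + (39/7)²*(1 + 39/7)) + 2780 = (3144 + (1521/49)*(46/7)) + 2780 = (3144 + 69966/343) + 2780 = 1148358/343 + 2780 = 2101898/343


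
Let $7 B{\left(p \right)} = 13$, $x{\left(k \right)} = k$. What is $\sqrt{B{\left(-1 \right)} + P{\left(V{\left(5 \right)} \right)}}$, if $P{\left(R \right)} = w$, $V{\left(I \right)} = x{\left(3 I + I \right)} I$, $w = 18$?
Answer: $\frac{\sqrt{973}}{7} \approx 4.4561$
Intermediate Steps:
$V{\left(I \right)} = 4 I^{2}$ ($V{\left(I \right)} = \left(3 I + I\right) I = 4 I I = 4 I^{2}$)
$B{\left(p \right)} = \frac{13}{7}$ ($B{\left(p \right)} = \frac{1}{7} \cdot 13 = \frac{13}{7}$)
$P{\left(R \right)} = 18$
$\sqrt{B{\left(-1 \right)} + P{\left(V{\left(5 \right)} \right)}} = \sqrt{\frac{13}{7} + 18} = \sqrt{\frac{139}{7}} = \frac{\sqrt{973}}{7}$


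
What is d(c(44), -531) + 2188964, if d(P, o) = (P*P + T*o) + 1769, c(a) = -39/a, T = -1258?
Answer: 5534504737/1936 ≈ 2.8587e+6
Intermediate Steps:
d(P, o) = 1769 + P² - 1258*o (d(P, o) = (P*P - 1258*o) + 1769 = (P² - 1258*o) + 1769 = 1769 + P² - 1258*o)
d(c(44), -531) + 2188964 = (1769 + (-39/44)² - 1258*(-531)) + 2188964 = (1769 + (-39*1/44)² + 667998) + 2188964 = (1769 + (-39/44)² + 667998) + 2188964 = (1769 + 1521/1936 + 667998) + 2188964 = 1296670433/1936 + 2188964 = 5534504737/1936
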